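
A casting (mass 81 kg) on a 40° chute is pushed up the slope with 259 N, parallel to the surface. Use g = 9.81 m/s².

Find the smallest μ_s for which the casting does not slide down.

μ_s,min ≈ 0.414

N = m g cos θ = 608.7 N.
Friction must make up the shortfall along the incline: f = m g sin θ − P = 510.8 − 259 = 251.8 N.
At the threshold f = μ_s N, so μ_s,min = 251.8/608.7 = 0.414.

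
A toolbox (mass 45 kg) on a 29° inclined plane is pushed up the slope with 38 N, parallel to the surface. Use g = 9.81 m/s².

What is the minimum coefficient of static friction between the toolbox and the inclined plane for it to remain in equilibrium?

μ_s,min ≈ 0.456

N = m g cos θ = 386.1 N.
Friction must make up the shortfall along the incline: f = m g sin θ − P = 214 − 38 = 176 N.
At the threshold f = μ_s N, so μ_s,min = 176/386.1 = 0.456.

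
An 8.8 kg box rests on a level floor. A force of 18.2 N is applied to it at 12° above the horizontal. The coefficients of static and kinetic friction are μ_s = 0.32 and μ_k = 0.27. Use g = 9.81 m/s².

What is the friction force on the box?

f ≈ 17.8 N

Vertical equilibrium gives N = m g − P sin α = 82.54 N.
Horizontally, friction must balance P cos α = 17.8 N.
The static-friction limit is μ_s N = 26.41 N.
Since 17.8 N does not exceed the limit, the box stays at rest and f = 17.8 N.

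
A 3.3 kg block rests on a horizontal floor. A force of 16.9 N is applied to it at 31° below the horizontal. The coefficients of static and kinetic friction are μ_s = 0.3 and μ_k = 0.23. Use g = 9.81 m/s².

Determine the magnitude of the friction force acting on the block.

f ≈ 9.45 N

The vertical component of P adds to the normal force: N = m g + P sin α = 32.37 + 8.704 = 41.08 N.
Horizontally, friction must balance P cos α = 14.49 N.
The static-friction limit is μ_s N = 12.32 N.
The required friction exceeds μ_s N, so the block moves and f = μ_k N = 9.45 N.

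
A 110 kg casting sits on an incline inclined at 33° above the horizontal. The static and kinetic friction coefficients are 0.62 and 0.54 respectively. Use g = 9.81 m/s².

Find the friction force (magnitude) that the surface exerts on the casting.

f ≈ 489 N (up the incline)

Normal force: N = m g cos θ = 110 × 9.81 × cos 33° = 905 N.
For equilibrium along the incline, friction must balance the weight component: f = m g sin θ = 587.7 N up the slope.
The static-friction ceiling is μ_s N = 0.62 × 905 = 561.1 N.
Since |587.7| > 561.1 N, static friction cannot hold it; the casting slides down the incline and kinetic friction applies: f = μ_k N = 0.54 × 905 = 489 N.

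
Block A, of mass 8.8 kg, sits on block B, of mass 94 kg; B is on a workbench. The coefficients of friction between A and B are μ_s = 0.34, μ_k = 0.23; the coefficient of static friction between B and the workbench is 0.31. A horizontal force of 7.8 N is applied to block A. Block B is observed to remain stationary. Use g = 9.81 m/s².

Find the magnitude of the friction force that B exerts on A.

Between the blocks, N₁ = m_A g = 86.33 N.
So the A–B interface can sustain at most μ_s N₁ = 29.35 N of static friction.
Since P = 7.8 N ≤ 29.35 N, A does not slip on B; friction on A equals P = 7.8 N.
By Newton's third law B feels 7.8 N forward from A. With B stationary, the floor's static friction on B balances it: f₂ = 7.8 N (well within μ_s(m_A+m_B)g = 312.6 N).

f ≈ 7.8 N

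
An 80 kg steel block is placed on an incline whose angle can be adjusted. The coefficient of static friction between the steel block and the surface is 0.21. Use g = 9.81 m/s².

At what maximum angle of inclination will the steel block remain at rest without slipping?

At the slip threshold, m g sin θ = μ_s · m g cos θ, so tan θ = μ_s.
θ_max = arctan(0.21) = 11.9°.

θ_max ≈ 11.9°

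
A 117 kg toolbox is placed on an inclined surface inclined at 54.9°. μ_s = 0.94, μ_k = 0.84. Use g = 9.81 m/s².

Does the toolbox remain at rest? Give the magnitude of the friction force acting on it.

N = m g cos θ = 660 N.
Down-slope weight component: m g sin θ = 939 N.
μ_s N = 620 N.
939 > 620 N, so it slides; kinetic friction f = μ_k N = 0.84×660 = 554 N.

f ≈ 554 N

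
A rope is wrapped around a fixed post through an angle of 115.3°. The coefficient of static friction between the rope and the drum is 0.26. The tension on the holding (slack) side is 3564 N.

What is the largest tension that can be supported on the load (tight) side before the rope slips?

T_max ≈ 6010 N

At impending slip the capstan equation gives T₂/T₁ = e^{μβ} with β in radians.
β = 115.3° × π/180 = 2.012 rad.
e^{μβ} = e^{0.26×2.012} = 1.687.
T₂ = T₁ · e^{μβ} = 3564 × 1.687 = 6010 N.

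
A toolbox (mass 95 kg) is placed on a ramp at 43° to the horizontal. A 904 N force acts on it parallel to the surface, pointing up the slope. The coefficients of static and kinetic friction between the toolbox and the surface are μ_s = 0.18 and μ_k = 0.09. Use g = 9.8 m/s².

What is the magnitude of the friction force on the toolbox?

The normal reaction is N = m g cos θ = 680.9 N.
The friction needed for equilibrium is m g sin θ − P = 634.9 − 904 = -269.1 N, measured positive up-slope.
Maximum static friction available: μ_s N = 0.18 × 680.9 = 122.6 N.
|-269.1| exceeds 122.6 N, so the toolbox slips up-slope; friction is kinetic, f = μ_k N = 0.09×680.9 = 61.3 N.

f ≈ 61.3 N (down the incline)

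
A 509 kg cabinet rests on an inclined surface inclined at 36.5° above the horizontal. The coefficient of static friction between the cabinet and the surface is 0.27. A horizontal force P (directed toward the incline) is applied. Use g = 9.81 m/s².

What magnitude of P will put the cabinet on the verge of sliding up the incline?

At impending motion up the slope, friction acts down-slope at its limit: f = μ_s N.
Perpendicular to the incline: N = m g cos θ + P sin θ.
Along the incline: P cos θ = m g sin θ + μ_s N = m g sin θ + μ_s (m g cos θ + P sin θ).
Solving, P (cos θ − μ_s sin θ) = m g (sin θ + μ_s cos θ), so P = 509×9.81×(sin 36.5° + 0.27 cos 36.5°)/(cos 36.5° − 0.27 sin 36.5°) = 4990×0.8119/0.6433 = 6300 N.

P ≈ 6300 N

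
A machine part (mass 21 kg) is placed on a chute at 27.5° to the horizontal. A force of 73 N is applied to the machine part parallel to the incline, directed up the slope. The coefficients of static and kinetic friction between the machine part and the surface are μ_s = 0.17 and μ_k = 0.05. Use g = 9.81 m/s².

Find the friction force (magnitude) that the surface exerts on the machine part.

f ≈ 22.1 N (up the incline)

Normal force: N = m g cos θ = 21 × 9.81 × cos 27.5° = 182.7 N.
The friction needed for equilibrium is m g sin θ − P = 95.12 − 73 = 22.12 N, measured positive up-slope.
Static friction can supply at most μ_s N = 31.06 N.
Since |22.12| ≤ 31.06 N, the machine part remains in static equilibrium and friction takes exactly the required value.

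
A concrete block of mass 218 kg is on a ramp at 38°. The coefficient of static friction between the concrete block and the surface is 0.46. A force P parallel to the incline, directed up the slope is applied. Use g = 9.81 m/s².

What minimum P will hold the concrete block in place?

The concrete block tends to slide down (tan θ > μ_s), so at the point of impending slip friction acts up-slope at its limit: f = μ_s N.
P is parallel to the surface, so N = m g cos θ = 1690 N.
Along the incline: P + μ_s N = m g sin θ, so P = 1320 − 0.46×1690 = 541 N.

P_min ≈ 541 N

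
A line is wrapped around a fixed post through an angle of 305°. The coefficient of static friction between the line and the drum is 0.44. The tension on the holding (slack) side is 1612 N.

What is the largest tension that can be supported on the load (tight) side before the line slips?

At impending slip the capstan equation gives T₂/T₁ = e^{μβ} with β in radians.
β = 305° × π/180 = 5.323 rad.
e^{μβ} = e^{0.44×5.323} = 10.4.
T₂ = T₁ · e^{μβ} = 1612 × 10.4 = 16800 N.

T_max ≈ 16800 N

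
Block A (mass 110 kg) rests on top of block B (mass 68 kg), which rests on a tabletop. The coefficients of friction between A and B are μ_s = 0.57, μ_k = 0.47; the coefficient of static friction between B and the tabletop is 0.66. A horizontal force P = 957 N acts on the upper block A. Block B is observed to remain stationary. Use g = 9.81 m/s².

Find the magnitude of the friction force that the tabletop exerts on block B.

f ≈ 507 N

Normal force at the A–B interface: N₁ = m_A g = 1079 N.
Maximum static friction on A from B: μ_s N₁ = 0.57×1079 = 615.1 N.
Since P = 957 N > 615.1 N, A slides on B; the A–B friction is kinetic: f₁ = μ_k N₁ = 0.47×1079 = 507 N.
By Newton's third law B feels 507 N forward from A. With B stationary, the floor's static friction on B balances it: f₂ = 507 N (well within μ_s(m_A+m_B)g = 1152 N).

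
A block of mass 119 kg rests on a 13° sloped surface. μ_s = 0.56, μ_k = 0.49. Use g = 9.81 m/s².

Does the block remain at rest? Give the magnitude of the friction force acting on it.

N = m g cos θ = 1140 N.
Down-slope weight component: m g sin θ = 263 N.
μ_s N = 637 N.
263 ≤ 637 N, so it stays put; friction = 263 N.

f ≈ 263 N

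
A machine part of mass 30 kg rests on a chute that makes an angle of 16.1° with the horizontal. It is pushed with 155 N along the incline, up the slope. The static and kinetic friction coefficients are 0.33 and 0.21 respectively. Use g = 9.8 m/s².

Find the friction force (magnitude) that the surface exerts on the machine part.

f ≈ 73.5 N (down the incline)

The normal reaction is N = m g cos θ = 282.5 N.
The friction needed for equilibrium is m g sin θ − P = 81.53 − 155 = -73.47 N, measured positive up-slope.
Maximum static friction available: μ_s N = 0.33 × 282.5 = 93.21 N.
Since |-73.47| ≤ 93.21 N, no slip — friction simply equals what equilibrium demands.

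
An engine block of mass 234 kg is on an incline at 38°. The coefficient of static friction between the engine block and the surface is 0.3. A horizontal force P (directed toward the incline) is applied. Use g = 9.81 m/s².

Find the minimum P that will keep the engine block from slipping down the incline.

P_min ≈ 895 N

The engine block tends to slide down (tan θ > μ_s), so at the point of impending slip friction acts up-slope at its limit: f = μ_s N.
Perpendicular to the incline: N = m g cos θ + P sin θ.
Along the incline: P cos θ + μ_s N = m g sin θ, i.e. P cos θ + μ_s (m g cos θ + P sin θ) = m g sin θ.
Solving, P (cos θ + μ_s sin θ) = m g (sin θ − μ_s cos θ), so P = 2300×0.3793/0.9727 = 895 N.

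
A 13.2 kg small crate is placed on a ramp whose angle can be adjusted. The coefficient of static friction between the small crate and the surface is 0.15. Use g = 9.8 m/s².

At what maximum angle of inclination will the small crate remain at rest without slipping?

At the slip threshold, m g sin θ = μ_s · m g cos θ, so tan θ = μ_s.
θ_max = arctan(0.15) = 8.53°.

θ_max ≈ 8.53°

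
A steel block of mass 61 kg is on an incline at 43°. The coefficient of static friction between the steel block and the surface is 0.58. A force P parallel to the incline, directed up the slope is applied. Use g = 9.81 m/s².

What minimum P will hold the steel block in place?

The steel block tends to slide down (tan θ > μ_s), so at the point of impending slip friction acts up-slope at its limit: f = μ_s N.
P is parallel to the surface, so N = m g cos θ = 438 N.
Along the incline: P + μ_s N = m g sin θ, so P = 408 − 0.58×438 = 154 N.

P_min ≈ 154 N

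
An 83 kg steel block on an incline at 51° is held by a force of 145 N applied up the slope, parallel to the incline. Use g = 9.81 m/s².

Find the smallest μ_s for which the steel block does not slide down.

N = m g cos θ = 512.4 N.
Friction must make up the shortfall along the incline: f = m g sin θ − P = 632.8 − 145 = 487.8 N.
At the threshold f = μ_s N, so μ_s,min = 487.8/512.4 = 0.952.

μ_s,min ≈ 0.952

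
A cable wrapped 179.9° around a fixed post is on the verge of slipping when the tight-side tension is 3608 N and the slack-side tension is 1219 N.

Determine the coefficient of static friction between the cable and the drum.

T₂/T₁ = e^{μβ} → μ = ln(T₂/T₁)/β.
β = 179.9° = 3.14 rad.
μ = ln(3608/1219)/3.14 = ln(2.96)/3.14 = 0.346.

μ ≈ 0.346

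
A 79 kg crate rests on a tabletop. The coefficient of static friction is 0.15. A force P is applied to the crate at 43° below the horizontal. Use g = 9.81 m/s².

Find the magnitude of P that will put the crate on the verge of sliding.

N = m g + P sin α (the push presses the crate into the tabletop).
At impending slip, P cos α = μ_s N = μ_s (m g + P sin α).
Solving: P (cos α − μ_s sin α) = μ_s m g → P = 0.15×775/(cos 43° − 0.15 sin 43°) = 116/0.6291 = 185 N.

P ≈ 185 N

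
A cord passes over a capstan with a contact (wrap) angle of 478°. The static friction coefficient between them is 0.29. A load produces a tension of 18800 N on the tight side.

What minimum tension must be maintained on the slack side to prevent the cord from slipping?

Capstan equation at impending slip: T_tight/T_slack = e^{μβ}.
β = 478° = 8.343 rad; e^{μβ} = e^{0.29×8.343} = 11.24.
T_slack = T_tight / e^{μβ} = 18800 / 11.24 = 1670 N.

T_min ≈ 1670 N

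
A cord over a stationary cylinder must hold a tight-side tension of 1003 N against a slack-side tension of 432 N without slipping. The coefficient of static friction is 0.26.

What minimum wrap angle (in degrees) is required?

T₂/T₁ = e^{μβ} → β = ln(T₂/T₁)/μ.
β = ln(1003/432)/0.26 = 0.8423/0.26 = 3.24 rad.
In degrees: β = 3.24 × 180/π = 186°.

β_min ≈ 186°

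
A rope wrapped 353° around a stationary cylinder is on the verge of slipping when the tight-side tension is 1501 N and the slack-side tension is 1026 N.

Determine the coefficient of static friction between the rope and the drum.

T₂/T₁ = e^{μβ} → μ = ln(T₂/T₁)/β.
β = 353° = 6.161 rad.
μ = ln(1501/1026)/6.161 = ln(1.463)/6.161 = 0.0618.

μ ≈ 0.0618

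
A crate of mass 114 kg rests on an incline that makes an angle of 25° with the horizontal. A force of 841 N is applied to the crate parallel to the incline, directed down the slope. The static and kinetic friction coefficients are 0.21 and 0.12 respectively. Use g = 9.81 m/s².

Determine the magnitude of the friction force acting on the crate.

f ≈ 122 N (up the incline)

Normal force: N = m g cos θ = 114 × 9.81 × cos 25° = 1014 N.
For equilibrium along the incline the friction force must supply f = m g sin θ + P = 472.6 + 841 = 1314 N (positive meaning up-slope).
Static friction can supply at most μ_s N = 212.8 N.
|1314| exceeds 212.8 N, so the crate slips down-slope; friction is kinetic, f = μ_k N = 0.12×1014 = 122 N.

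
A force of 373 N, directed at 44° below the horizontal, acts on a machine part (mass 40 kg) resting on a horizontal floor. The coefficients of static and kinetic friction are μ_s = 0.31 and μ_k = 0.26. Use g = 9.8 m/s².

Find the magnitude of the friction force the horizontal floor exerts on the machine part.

f ≈ 169 N

Vertical equilibrium gives N = m g + P sin α = 651.1 N.
For equilibrium, f = P cos α = 373×cos 44° = 268.3 N.
μ_s N = 0.31 × 651.1 = 201.8 N.
268.3 > 201.8 N → the machine part slides; f = μ_k N = 0.26×651.1 = 169 N.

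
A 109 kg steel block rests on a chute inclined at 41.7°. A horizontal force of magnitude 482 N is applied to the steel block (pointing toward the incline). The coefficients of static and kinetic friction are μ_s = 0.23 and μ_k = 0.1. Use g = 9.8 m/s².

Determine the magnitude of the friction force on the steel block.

The horizontal push has a component P sin θ into the surface, so N = m g cos θ + P sin θ = 797.6 + 320.6 = 1118 N.
Parallel to the incline: P cos θ − m g sin θ = 359.9 − 710.6 = -350.7 N; the friction needed to balance this is 350.7 N acting up the slope.
The limit of static friction is μ_s N = 257.2 N.
The required 350.7 N exceeds the static limit, so the steel block slides down-slope and f = μ_k N = 0.1×1118 = 112 N.

f ≈ 112 N (up the incline)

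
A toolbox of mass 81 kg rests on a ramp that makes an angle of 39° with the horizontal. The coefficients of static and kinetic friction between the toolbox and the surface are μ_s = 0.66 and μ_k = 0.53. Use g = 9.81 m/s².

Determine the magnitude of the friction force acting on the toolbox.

f ≈ 327 N (up the incline)

The normal reaction is N = m g cos θ = 617.5 N.
For equilibrium along the incline, friction must balance the weight component: f = m g sin θ = 500.1 N up the slope.
Static friction can supply at most μ_s N = 407.6 N.
|500.1| exceeds 407.6 N, so the toolbox slips down-slope; friction is kinetic, f = μ_k N = 0.53×617.5 = 327 N.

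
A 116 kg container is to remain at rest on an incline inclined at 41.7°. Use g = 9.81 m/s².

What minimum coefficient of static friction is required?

At the slip threshold m g sin θ = μ_s m g cos θ, so μ_s,min = tan θ.
μ_s,min = tan 41.7° = 0.891.

μ_s,min ≈ 0.891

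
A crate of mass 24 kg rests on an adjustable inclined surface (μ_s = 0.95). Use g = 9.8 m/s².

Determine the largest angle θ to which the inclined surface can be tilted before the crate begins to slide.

At the slip threshold, m g sin θ = μ_s · m g cos θ, so tan θ = μ_s.
θ_max = arctan(0.95) = 43.5°.

θ_max ≈ 43.5°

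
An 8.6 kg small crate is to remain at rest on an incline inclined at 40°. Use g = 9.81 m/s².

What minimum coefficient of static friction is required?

At the slip threshold m g sin θ = μ_s m g cos θ, so μ_s,min = tan θ.
μ_s,min = tan 40° = 0.839.

μ_s,min ≈ 0.839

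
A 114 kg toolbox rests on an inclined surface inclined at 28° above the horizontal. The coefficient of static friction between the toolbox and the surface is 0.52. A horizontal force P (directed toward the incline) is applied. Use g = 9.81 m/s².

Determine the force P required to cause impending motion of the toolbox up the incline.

P ≈ 1630 N

At impending motion up the slope, friction acts down-slope at its limit: f = μ_s N.
Perpendicular to the incline: N = m g cos θ + P sin θ.
Along the incline: P cos θ = m g sin θ + μ_s N = m g sin θ + μ_s (m g cos θ + P sin θ).
Solving, P (cos θ − μ_s sin θ) = m g (sin θ + μ_s cos θ), so P = 114×9.81×(sin 28° + 0.52 cos 28°)/(cos 28° − 0.52 sin 28°) = 1120×0.9286/0.6388 = 1630 N.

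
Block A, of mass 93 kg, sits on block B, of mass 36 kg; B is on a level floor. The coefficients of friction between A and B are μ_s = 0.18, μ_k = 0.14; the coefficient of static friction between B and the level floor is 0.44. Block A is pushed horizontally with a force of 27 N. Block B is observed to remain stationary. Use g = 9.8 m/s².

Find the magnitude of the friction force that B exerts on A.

The normal force B exerts on A is simply A's weight, N₁ = 911.4 N.
So the A–B interface can sustain at most μ_s N₁ = 164.1 N of static friction.
Since P = 27 N ≤ 164.1 N, A does not slip on B; friction on A equals P = 27 N.
B experiences an equal 27 N forward from A (third law). B is in equilibrium, so the floor supplies f₂ = 27 N of static friction (limit μ_s(m_A+m_B)g = 556.2 N, not exceeded).

f ≈ 27 N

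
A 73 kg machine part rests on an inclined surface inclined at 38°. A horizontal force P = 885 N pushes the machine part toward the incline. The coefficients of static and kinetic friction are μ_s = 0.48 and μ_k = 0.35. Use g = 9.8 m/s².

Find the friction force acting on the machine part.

f ≈ 257 N (down the incline)

Normal direction: N = m g cos θ + P sin θ = 1109 N.
Parallel to the incline: P cos θ − m g sin θ = 697.4 − 440.4 = 256.9 N; the friction needed to balance this is 256.9 N acting down the slope.
The limit of static friction is μ_s N = 532.1 N.
Since 256.9 N is within the 532.1 N limit, the machine part stays put and friction is exactly 257 N.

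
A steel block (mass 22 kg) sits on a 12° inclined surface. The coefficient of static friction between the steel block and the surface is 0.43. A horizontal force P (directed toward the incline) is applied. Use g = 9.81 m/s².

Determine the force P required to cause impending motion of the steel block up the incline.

P ≈ 153 N

At impending motion up the slope, friction acts down-slope at its limit: f = μ_s N.
Perpendicular to the incline: N = m g cos θ + P sin θ.
Along the incline: P cos θ = m g sin θ + μ_s N = m g sin θ + μ_s (m g cos θ + P sin θ).
Solving, P (cos θ − μ_s sin θ) = m g (sin θ + μ_s cos θ), so P = 22×9.81×(sin 12° + 0.43 cos 12°)/(cos 12° − 0.43 sin 12°) = 216×0.6285/0.8887 = 153 N.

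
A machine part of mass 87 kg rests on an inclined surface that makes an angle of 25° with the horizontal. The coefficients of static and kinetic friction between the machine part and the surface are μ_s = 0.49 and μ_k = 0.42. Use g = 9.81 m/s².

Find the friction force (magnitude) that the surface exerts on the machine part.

Normal force: N = m g cos θ = 87 × 9.81 × cos 25° = 773.5 N.
Along the slope the weight component is m g sin θ = 360.7 N; friction must supply exactly this, acting up-slope.
The static-friction ceiling is μ_s N = 0.49 × 773.5 = 379 N.
Since |360.7| ≤ 379 N, static friction is sufficient; f equals the required value, not μ_s N.

f ≈ 361 N (up the incline)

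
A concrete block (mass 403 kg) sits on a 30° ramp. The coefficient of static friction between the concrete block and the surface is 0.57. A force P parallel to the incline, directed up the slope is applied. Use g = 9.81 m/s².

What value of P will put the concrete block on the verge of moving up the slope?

P ≈ 3930 N

At impending motion up the slope, friction acts down-slope at its limit: f = μ_s N.
P is parallel to the surface, so N = m g cos θ = 3420 N.
Along the incline: P = m g sin θ + μ_s N = 1980 + 0.57×3420 = 3930 N.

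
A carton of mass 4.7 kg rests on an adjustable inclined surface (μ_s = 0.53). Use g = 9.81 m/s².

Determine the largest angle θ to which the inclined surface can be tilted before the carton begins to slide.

θ_max ≈ 27.9°

At the slip threshold, m g sin θ = μ_s · m g cos θ, so tan θ = μ_s.
θ_max = arctan(0.53) = 27.9°.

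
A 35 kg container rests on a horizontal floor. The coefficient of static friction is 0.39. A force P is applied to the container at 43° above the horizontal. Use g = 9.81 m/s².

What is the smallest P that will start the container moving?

N = m g − P sin α (the pull lifts the container).
At impending slip, P cos α = μ_s N = μ_s (m g − P sin α).
Solving: P (cos α + μ_s sin α) = μ_s m g → P = 0.39×343/(cos 43° + 0.39 sin 43°) = 134/0.9973 = 134 N.

P ≈ 134 N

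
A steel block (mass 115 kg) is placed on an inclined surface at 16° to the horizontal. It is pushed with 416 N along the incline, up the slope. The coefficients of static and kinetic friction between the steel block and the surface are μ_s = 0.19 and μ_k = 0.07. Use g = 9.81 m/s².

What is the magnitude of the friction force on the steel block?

Perpendicular to the surface, N = m g cos θ = 115·9.81·cos 16° = 1084 N.
The friction needed for equilibrium is m g sin θ − P = 311 − 416 = -105 N, measured positive up-slope.
Static friction can supply at most μ_s N = 206 N.
Since |-105| ≤ 206 N, no slip — friction simply equals what equilibrium demands.

f ≈ 105 N (down the incline)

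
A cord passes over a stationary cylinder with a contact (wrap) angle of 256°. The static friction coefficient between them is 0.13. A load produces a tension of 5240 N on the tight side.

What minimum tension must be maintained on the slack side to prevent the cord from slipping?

T_min ≈ 2930 N

Capstan equation at impending slip: T_tight/T_slack = e^{μβ}.
β = 256° = 4.468 rad; e^{μβ} = e^{0.13×4.468} = 1.788.
T_slack = T_tight / e^{μβ} = 5240 / 1.788 = 2930 N.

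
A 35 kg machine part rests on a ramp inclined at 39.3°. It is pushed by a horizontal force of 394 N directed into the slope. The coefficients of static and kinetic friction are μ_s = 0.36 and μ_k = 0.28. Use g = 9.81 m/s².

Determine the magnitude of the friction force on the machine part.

The horizontal push has a component P sin θ into the surface, so N = m g cos θ + P sin θ = 265.7 + 249.6 = 515.3 N.
Parallel to the incline: P cos θ − m g sin θ = 304.9 − 217.5 = 87.42 N; the friction needed to balance this is 87.42 N acting down the slope.
Maximum static friction: μ_s N = 0.36 × 515.3 = 185.5 N.
|f_req| = 87.42 ≤ 185.5 N → the machine part is in equilibrium; friction equals the required value.

f ≈ 87.4 N (down the incline)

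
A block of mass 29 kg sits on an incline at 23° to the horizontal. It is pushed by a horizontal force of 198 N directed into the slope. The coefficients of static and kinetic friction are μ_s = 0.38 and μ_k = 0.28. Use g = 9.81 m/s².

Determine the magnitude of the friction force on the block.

Normal direction: N = m g cos θ + P sin θ = 339.2 N.
Along the incline, the net driving force (taking up-slope positive) is P cos θ − m g sin θ = 182.3 − 111.2 = 71.1 N, so equilibrium requires friction f = -71.1 N (down-slope).
Maximum static friction: μ_s N = 0.38 × 339.2 = 128.9 N.
Since 71.1 N is within the 128.9 N limit, the block stays put and friction is exactly 71.1 N.

f ≈ 71.1 N (down the incline)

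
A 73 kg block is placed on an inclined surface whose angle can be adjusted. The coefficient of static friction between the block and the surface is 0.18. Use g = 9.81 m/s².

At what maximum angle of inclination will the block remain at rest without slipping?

At the slip threshold, m g sin θ = μ_s · m g cos θ, so tan θ = μ_s.
θ_max = arctan(0.18) = 10.2°.

θ_max ≈ 10.2°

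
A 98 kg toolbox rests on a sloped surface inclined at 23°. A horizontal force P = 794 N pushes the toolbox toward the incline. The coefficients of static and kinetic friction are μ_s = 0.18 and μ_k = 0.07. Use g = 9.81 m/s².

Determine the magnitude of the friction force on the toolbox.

f ≈ 83.7 N (down the incline)

The horizontal push has a component P sin θ into the surface, so N = m g cos θ + P sin θ = 885 + 310.2 = 1195 N.
Along the incline, the net driving force (taking up-slope positive) is P cos θ − m g sin θ = 730.9 − 375.6 = 355.2 N, so equilibrium requires friction f = -355.2 N (down-slope).
Maximum static friction: μ_s N = 0.18 × 1195 = 215.1 N.
The required 355.2 N exceeds the static limit, so the toolbox slides up-slope and f = μ_k N = 0.07×1195 = 83.7 N.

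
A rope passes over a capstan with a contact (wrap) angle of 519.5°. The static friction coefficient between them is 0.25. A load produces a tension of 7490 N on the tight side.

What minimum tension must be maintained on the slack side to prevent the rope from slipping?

T_min ≈ 776 N

Capstan equation at impending slip: T_tight/T_slack = e^{μβ}.
β = 519.5° = 9.067 rad; e^{μβ} = e^{0.25×9.067} = 9.648.
T_slack = T_tight / e^{μβ} = 7490 / 9.648 = 776 N.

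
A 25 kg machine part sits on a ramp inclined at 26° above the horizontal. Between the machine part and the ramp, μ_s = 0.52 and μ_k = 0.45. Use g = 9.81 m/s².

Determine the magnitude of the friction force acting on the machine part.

The normal reaction is N = m g cos θ = 220.4 N.
For equilibrium along the incline, friction must balance the weight component: f = m g sin θ = 107.5 N up the slope.
Maximum static friction available: μ_s N = 0.52 × 220.4 = 114.6 N.
Since |107.5| ≤ 114.6 N, the machine part remains in static equilibrium and friction takes exactly the required value.

f ≈ 108 N (up the incline)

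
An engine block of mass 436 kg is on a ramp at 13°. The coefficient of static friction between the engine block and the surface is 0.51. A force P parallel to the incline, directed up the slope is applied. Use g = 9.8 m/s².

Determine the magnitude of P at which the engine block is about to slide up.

P ≈ 3080 N

At impending motion up the slope, friction acts down-slope at its limit: f = μ_s N.
P is parallel to the surface, so N = m g cos θ = 4160 N.
Along the incline: P = m g sin θ + μ_s N = 961 + 0.51×4160 = 3080 N.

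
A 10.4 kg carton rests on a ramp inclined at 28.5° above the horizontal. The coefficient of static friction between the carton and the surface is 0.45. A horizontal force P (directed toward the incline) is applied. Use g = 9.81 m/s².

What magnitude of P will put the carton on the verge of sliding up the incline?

P ≈ 134 N

At impending motion up the slope, friction acts down-slope at its limit: f = μ_s N.
Perpendicular to the incline: N = m g cos θ + P sin θ.
Along the incline: P cos θ = m g sin θ + μ_s N = m g sin θ + μ_s (m g cos θ + P sin θ).
Solving, P (cos θ − μ_s sin θ) = m g (sin θ + μ_s cos θ), so P = 10.4×9.81×(sin 28.5° + 0.45 cos 28.5°)/(cos 28.5° − 0.45 sin 28.5°) = 102×0.8726/0.6641 = 134 N.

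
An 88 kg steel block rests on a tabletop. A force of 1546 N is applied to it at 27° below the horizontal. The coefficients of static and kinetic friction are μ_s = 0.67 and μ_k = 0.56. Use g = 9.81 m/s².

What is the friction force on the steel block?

Vertical equilibrium gives N = m g + P sin α = 1565 N.
Horizontally, friction must balance P cos α = 1377 N.
The static-friction limit is μ_s N = 1049 N.
The required friction exceeds μ_s N, so the steel block moves and f = μ_k N = 876 N.

f ≈ 876 N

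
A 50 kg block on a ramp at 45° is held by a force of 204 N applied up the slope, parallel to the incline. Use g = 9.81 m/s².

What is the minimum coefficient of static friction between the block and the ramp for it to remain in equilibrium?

μ_s,min ≈ 0.412

N = m g cos θ = 346.8 N.
Friction must make up the shortfall along the incline: f = m g sin θ − P = 346.8 − 204 = 142.8 N.
At the threshold f = μ_s N, so μ_s,min = 142.8/346.8 = 0.412.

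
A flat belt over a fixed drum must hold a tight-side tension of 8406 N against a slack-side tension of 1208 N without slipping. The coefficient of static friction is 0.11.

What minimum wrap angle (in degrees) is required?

T₂/T₁ = e^{μβ} → β = ln(T₂/T₁)/μ.
β = ln(8406/1208)/0.11 = 1.94/0.11 = 17.64 rad.
In degrees: β = 17.64 × 180/π = 1010°.

β_min ≈ 1010°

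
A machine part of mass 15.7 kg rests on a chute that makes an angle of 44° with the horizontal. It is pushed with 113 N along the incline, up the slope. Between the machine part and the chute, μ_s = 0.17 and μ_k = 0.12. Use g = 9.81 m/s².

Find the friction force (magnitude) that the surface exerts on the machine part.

The normal reaction is N = m g cos θ = 110.8 N.
The friction needed for equilibrium is m g sin θ − P = 107 − 113 = -6.011 N, measured positive up-slope.
Static friction can supply at most μ_s N = 18.83 N.
Since |-6.011| ≤ 18.83 N, static friction is sufficient; f equals the required value, not μ_s N.

f ≈ 6.01 N (down the incline)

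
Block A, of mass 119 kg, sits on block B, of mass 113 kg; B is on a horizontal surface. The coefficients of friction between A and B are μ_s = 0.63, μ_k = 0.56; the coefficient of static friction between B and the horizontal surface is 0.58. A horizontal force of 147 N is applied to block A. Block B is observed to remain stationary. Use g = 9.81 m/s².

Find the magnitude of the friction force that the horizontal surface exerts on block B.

f ≈ 147 N

Normal force at the A–B interface: N₁ = m_A g = 1167 N.
So the A–B interface can sustain at most μ_s N₁ = 735.5 N of static friction.
P = 147 N is within that limit, so A and B move together (both at rest); the A–B friction is simply f₁ = P = 147 N.
B experiences an equal 147 N forward from A (third law). B is in equilibrium, so the floor supplies f₂ = 147 N of static friction (limit μ_s(m_A+m_B)g = 1320 N, not exceeded).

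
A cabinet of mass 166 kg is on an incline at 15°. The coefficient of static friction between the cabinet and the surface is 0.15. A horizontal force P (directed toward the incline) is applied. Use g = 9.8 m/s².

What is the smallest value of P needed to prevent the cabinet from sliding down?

P_min ≈ 184 N

The cabinet tends to slide down (tan θ > μ_s), so at the point of impending slip friction acts up-slope at its limit: f = μ_s N.
Perpendicular to the incline: N = m g cos θ + P sin θ.
Along the incline: P cos θ + μ_s N = m g sin θ, i.e. P cos θ + μ_s (m g cos θ + P sin θ) = m g sin θ.
Solving, P (cos θ + μ_s sin θ) = m g (sin θ − μ_s cos θ), so P = 1630×0.1139/1.005 = 184 N.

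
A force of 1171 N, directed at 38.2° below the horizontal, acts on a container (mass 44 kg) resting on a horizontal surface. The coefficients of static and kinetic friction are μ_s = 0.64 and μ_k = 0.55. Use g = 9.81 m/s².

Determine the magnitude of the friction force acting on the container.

f ≈ 636 N

N = m g + P sin α = 431.6 + 1171×sin 38.2° = 1156 N.
Horizontally, friction must balance P cos α = 920.2 N.
The static-friction limit is μ_s N = 739.7 N.
920.2 > 739.7 N → the container slides; f = μ_k N = 0.55×1156 = 636 N.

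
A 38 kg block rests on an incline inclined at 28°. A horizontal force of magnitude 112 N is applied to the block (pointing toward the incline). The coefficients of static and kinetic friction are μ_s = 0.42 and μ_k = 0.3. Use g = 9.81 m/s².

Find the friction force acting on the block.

f ≈ 76.1 N (up the incline)

The horizontal push has a component P sin θ into the surface, so N = m g cos θ + P sin θ = 329.1 + 52.58 = 381.7 N.
Parallel to the incline: P cos θ − m g sin θ = 98.89 − 175 = -76.12 N; the friction needed to balance this is 76.12 N acting up the slope.
The limit of static friction is μ_s N = 160.3 N.
|f_req| = 76.12 ≤ 160.3 N → the block is in equilibrium; friction equals the required value.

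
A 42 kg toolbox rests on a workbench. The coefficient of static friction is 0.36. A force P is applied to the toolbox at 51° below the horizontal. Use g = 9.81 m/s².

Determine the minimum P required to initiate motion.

P ≈ 424 N

N = m g + P sin α (the push presses the toolbox into the workbench).
At impending slip, P cos α = μ_s N = μ_s (m g + P sin α).
Solving: P (cos α − μ_s sin α) = μ_s m g → P = 0.36×412/(cos 51° − 0.36 sin 51°) = 148/0.3495 = 424 N.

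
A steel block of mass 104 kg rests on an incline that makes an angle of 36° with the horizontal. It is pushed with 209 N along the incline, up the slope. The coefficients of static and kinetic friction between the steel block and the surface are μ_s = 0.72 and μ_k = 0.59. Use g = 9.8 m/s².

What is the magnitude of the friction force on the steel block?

f ≈ 390 N (up the incline)

The normal reaction is N = m g cos θ = 824.6 N.
Parallel to the incline, ΣF = 0 gives f = m g sin θ − P = 599.1 − 209 = 390.1 N (up-slope positive).
The static-friction ceiling is μ_s N = 0.72 × 824.6 = 593.7 N.
Since |390.1| ≤ 593.7 N, no slip — friction simply equals what equilibrium demands.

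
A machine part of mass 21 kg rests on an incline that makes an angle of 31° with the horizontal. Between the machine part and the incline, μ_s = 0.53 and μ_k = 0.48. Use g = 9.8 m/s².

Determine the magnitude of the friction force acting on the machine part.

The normal reaction is N = m g cos θ = 176.4 N.
For equilibrium along the incline, friction must balance the weight component: f = m g sin θ = 106 N up the slope.
Static friction can supply at most μ_s N = 93.49 N.
|106| exceeds 93.49 N, so the machine part slips down-slope; friction is kinetic, f = μ_k N = 0.48×176.4 = 84.7 N.

f ≈ 84.7 N (up the incline)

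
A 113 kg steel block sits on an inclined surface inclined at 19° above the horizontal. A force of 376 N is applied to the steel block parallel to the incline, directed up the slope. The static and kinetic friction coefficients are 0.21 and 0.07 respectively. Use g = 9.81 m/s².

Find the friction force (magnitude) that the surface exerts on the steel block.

The normal reaction is N = m g cos θ = 1048 N.
For equilibrium along the incline the friction force must supply f = m g sin θ − P = 360.9 − 376 = -15.1 N (positive meaning up-slope).
Static friction can supply at most μ_s N = 220.1 N.
Since |-15.1| ≤ 220.1 N, no slip — friction simply equals what equilibrium demands.

f ≈ 15.1 N (down the incline)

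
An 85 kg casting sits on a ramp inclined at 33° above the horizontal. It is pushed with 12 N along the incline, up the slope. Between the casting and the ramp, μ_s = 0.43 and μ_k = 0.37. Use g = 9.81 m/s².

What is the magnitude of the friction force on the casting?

Perpendicular to the surface, N = m g cos θ = 85·9.81·cos 33° = 699.3 N.
The friction needed for equilibrium is m g sin θ − P = 454.1 − 12 = 442.1 N, measured positive up-slope.
The static-friction ceiling is μ_s N = 0.43 × 699.3 = 300.7 N.
|442.1| exceeds 300.7 N, so the casting slips down-slope; friction is kinetic, f = μ_k N = 0.37×699.3 = 259 N.

f ≈ 259 N (up the incline)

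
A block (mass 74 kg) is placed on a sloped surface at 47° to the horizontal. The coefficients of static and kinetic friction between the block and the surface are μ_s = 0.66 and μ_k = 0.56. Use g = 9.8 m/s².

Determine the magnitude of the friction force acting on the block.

Perpendicular to the surface, N = m g cos θ = 74·9.8·cos 47° = 494.6 N.
Along the slope the weight component is m g sin θ = 530.4 N; friction must supply exactly this, acting up-slope.
The static-friction ceiling is μ_s N = 0.66 × 494.6 = 326.4 N.
|530.4| exceeds 326.4 N, so the block slips down-slope; friction is kinetic, f = μ_k N = 0.56×494.6 = 277 N.

f ≈ 277 N (up the incline)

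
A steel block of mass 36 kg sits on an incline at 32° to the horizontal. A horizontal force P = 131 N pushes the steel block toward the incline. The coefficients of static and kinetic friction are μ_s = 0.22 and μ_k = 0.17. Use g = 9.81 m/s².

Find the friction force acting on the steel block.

Resolve perpendicular to the incline: N = m g cos θ + P sin θ = 36×9.81×cos 32° + 131×sin 32° = 368.9 N.
Along the incline, the net driving force (taking up-slope positive) is P cos θ − m g sin θ = 111.1 − 187.1 = -76.05 N, so equilibrium requires friction f = 76.05 N (up-slope).
Maximum static friction: μ_s N = 0.22 × 368.9 = 81.16 N.
|f_req| = 76.05 ≤ 81.16 N → the steel block is in equilibrium; friction equals the required value.

f ≈ 76.1 N (up the incline)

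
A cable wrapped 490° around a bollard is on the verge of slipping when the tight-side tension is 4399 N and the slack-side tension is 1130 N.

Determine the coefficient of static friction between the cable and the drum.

μ ≈ 0.159

T₂/T₁ = e^{μβ} → μ = ln(T₂/T₁)/β.
β = 490° = 8.552 rad.
μ = ln(4399/1130)/8.552 = ln(3.893)/8.552 = 0.159.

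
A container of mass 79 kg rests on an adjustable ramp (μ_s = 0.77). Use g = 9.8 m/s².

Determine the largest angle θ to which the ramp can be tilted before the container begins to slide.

θ_max ≈ 37.6°

At the slip threshold, m g sin θ = μ_s · m g cos θ, so tan θ = μ_s.
θ_max = arctan(0.77) = 37.6°.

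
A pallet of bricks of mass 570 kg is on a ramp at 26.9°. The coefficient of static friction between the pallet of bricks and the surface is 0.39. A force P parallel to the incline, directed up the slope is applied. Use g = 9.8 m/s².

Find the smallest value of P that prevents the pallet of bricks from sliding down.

The pallet of bricks tends to slide down (tan θ > μ_s), so at the point of impending slip friction acts up-slope at its limit: f = μ_s N.
P is parallel to the surface, so N = m g cos θ = 4980 N.
Along the incline: P + μ_s N = m g sin θ, so P = 2530 − 0.39×4980 = 584 N.

P_min ≈ 584 N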